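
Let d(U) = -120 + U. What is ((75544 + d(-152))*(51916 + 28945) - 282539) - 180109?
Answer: 6086106544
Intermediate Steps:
((75544 + d(-152))*(51916 + 28945) - 282539) - 180109 = ((75544 + (-120 - 152))*(51916 + 28945) - 282539) - 180109 = ((75544 - 272)*80861 - 282539) - 180109 = (75272*80861 - 282539) - 180109 = (6086569192 - 282539) - 180109 = 6086286653 - 180109 = 6086106544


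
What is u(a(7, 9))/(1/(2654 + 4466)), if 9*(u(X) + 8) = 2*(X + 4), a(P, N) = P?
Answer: -356000/9 ≈ -39556.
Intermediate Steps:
u(X) = -64/9 + 2*X/9 (u(X) = -8 + (2*(X + 4))/9 = -8 + (2*(4 + X))/9 = -8 + (8 + 2*X)/9 = -8 + (8/9 + 2*X/9) = -64/9 + 2*X/9)
u(a(7, 9))/(1/(2654 + 4466)) = (-64/9 + (2/9)*7)/(1/(2654 + 4466)) = (-64/9 + 14/9)/(1/7120) = -50/(9*1/7120) = -50/9*7120 = -356000/9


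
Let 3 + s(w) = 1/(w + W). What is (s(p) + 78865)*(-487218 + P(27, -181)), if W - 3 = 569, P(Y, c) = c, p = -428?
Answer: -5534965918471/144 ≈ -3.8437e+10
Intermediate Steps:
W = 572 (W = 3 + 569 = 572)
s(w) = -3 + 1/(572 + w) (s(w) = -3 + 1/(w + 572) = -3 + 1/(572 + w))
(s(p) + 78865)*(-487218 + P(27, -181)) = ((-1715 - 3*(-428))/(572 - 428) + 78865)*(-487218 - 181) = ((-1715 + 1284)/144 + 78865)*(-487399) = ((1/144)*(-431) + 78865)*(-487399) = (-431/144 + 78865)*(-487399) = (11356129/144)*(-487399) = -5534965918471/144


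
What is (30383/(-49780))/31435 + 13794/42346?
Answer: 10792018867841/33132236633900 ≈ 0.32573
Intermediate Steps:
(30383/(-49780))/31435 + 13794/42346 = (30383*(-1/49780))*(1/31435) + 13794*(1/42346) = -30383/49780*1/31435 + 6897/21173 = -30383/1564834300 + 6897/21173 = 10792018867841/33132236633900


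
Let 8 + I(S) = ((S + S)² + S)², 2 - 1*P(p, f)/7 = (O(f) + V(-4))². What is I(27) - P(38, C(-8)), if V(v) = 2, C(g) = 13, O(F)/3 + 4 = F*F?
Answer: 10390290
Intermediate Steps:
O(F) = -12 + 3*F² (O(F) = -12 + 3*(F*F) = -12 + 3*F²)
P(p, f) = 14 - 7*(-10 + 3*f²)² (P(p, f) = 14 - 7*((-12 + 3*f²) + 2)² = 14 - 7*(-10 + 3*f²)²)
I(S) = -8 + (S + 4*S²)² (I(S) = -8 + ((S + S)² + S)² = -8 + ((2*S)² + S)² = -8 + (4*S² + S)² = -8 + (S + 4*S²)²)
I(27) - P(38, C(-8)) = (-8 + 27²*(1 + 4*27)²) - (14 - 7*(-10 + 3*13²)²) = (-8 + 729*(1 + 108)²) - (14 - 7*(-10 + 3*169)²) = (-8 + 729*109²) - (14 - 7*(-10 + 507)²) = (-8 + 729*11881) - (14 - 7*497²) = (-8 + 8661249) - (14 - 7*247009) = 8661241 - (14 - 1729063) = 8661241 - 1*(-1729049) = 8661241 + 1729049 = 10390290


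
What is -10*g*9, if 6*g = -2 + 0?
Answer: 30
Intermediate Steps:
g = -1/3 (g = (-2 + 0)/6 = (1/6)*(-2) = -1/3 ≈ -0.33333)
-10*g*9 = -10*(-1/3)*9 = (10/3)*9 = 30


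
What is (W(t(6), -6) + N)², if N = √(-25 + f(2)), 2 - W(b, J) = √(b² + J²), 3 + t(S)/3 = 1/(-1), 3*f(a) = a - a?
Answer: (2 - 6*√5 + 5*I)² ≈ 105.33 - 114.16*I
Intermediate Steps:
f(a) = 0 (f(a) = (a - a)/3 = (⅓)*0 = 0)
t(S) = -12 (t(S) = -9 + 3/(-1) = -9 + 3*(-1) = -9 - 3 = -12)
W(b, J) = 2 - √(J² + b²) (W(b, J) = 2 - √(b² + J²) = 2 - √(J² + b²))
N = 5*I (N = √(-25 + 0) = √(-25) = 5*I ≈ 5.0*I)
(W(t(6), -6) + N)² = ((2 - √((-6)² + (-12)²)) + 5*I)² = ((2 - √(36 + 144)) + 5*I)² = ((2 - √180) + 5*I)² = ((2 - 6*√5) + 5*I)² = (2 - 6*√5 + 5*I)²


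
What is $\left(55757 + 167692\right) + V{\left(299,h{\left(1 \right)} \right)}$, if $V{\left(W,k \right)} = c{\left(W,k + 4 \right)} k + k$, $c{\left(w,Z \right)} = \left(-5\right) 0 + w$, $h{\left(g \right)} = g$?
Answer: $223749$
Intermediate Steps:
$c{\left(w,Z \right)} = w$ ($c{\left(w,Z \right)} = 0 + w = w$)
$V{\left(W,k \right)} = k + W k$ ($V{\left(W,k \right)} = W k + k = k + W k$)
$\left(55757 + 167692\right) + V{\left(299,h{\left(1 \right)} \right)} = \left(55757 + 167692\right) + 1 \left(1 + 299\right) = 223449 + 1 \cdot 300 = 223449 + 300 = 223749$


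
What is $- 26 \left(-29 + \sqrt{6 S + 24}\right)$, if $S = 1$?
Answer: $754 - 26 \sqrt{30} \approx 611.59$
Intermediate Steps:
$- 26 \left(-29 + \sqrt{6 S + 24}\right) = - 26 \left(-29 + \sqrt{6 \cdot 1 + 24}\right) = - 26 \left(-29 + \sqrt{6 + 24}\right) = - 26 \left(-29 + \sqrt{30}\right) = 754 - 26 \sqrt{30}$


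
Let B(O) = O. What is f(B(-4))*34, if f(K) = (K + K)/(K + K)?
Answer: 34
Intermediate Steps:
f(K) = 1 (f(K) = (2*K)/((2*K)) = (2*K)*(1/(2*K)) = 1)
f(B(-4))*34 = 1*34 = 34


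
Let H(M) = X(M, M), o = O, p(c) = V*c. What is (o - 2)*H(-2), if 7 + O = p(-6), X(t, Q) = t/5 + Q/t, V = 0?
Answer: -27/5 ≈ -5.4000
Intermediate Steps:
X(t, Q) = t/5 + Q/t (X(t, Q) = t*(⅕) + Q/t = t/5 + Q/t)
p(c) = 0 (p(c) = 0*c = 0)
O = -7 (O = -7 + 0 = -7)
o = -7
H(M) = 1 + M/5 (H(M) = M/5 + M/M = M/5 + 1 = 1 + M/5)
(o - 2)*H(-2) = (-7 - 2)*(1 + (⅕)*(-2)) = -9*(1 - ⅖) = -9*⅗ = -27/5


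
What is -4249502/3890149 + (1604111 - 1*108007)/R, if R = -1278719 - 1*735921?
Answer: -1797660523597/979656222670 ≈ -1.8350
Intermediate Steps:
R = -2014640 (R = -1278719 - 735921 = -2014640)
-4249502/3890149 + (1604111 - 1*108007)/R = -4249502/3890149 + (1604111 - 1*108007)/(-2014640) = -4249502*1/3890149 + (1604111 - 108007)*(-1/2014640) = -4249502/3890149 + 1496104*(-1/2014640) = -4249502/3890149 - 187013/251830 = -1797660523597/979656222670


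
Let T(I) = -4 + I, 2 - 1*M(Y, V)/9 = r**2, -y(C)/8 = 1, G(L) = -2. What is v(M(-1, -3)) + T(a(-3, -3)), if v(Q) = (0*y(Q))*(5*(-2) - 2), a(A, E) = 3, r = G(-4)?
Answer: -1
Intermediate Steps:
r = -2
y(C) = -8 (y(C) = -8*1 = -8)
M(Y, V) = -18 (M(Y, V) = 18 - 9*(-2)**2 = 18 - 9*4 = 18 - 36 = -18)
v(Q) = 0 (v(Q) = (0*(-8))*(5*(-2) - 2) = 0*(-10 - 2) = 0*(-12) = 0)
v(M(-1, -3)) + T(a(-3, -3)) = 0 + (-4 + 3) = 0 - 1 = -1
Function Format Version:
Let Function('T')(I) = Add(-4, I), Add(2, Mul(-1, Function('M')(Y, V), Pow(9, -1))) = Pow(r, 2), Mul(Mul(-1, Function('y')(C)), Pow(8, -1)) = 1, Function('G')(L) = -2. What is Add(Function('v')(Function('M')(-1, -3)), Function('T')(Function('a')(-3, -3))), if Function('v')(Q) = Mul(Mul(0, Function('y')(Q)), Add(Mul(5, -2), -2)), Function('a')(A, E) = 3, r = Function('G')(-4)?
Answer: -1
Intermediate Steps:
r = -2
Function('y')(C) = -8 (Function('y')(C) = Mul(-8, 1) = -8)
Function('M')(Y, V) = -18 (Function('M')(Y, V) = Add(18, Mul(-9, Pow(-2, 2))) = Add(18, Mul(-9, 4)) = Add(18, -36) = -18)
Function('v')(Q) = 0 (Function('v')(Q) = Mul(Mul(0, -8), Add(Mul(5, -2), -2)) = Mul(0, Add(-10, -2)) = Mul(0, -12) = 0)
Add(Function('v')(Function('M')(-1, -3)), Function('T')(Function('a')(-3, -3))) = Add(0, Add(-4, 3)) = Add(0, -1) = -1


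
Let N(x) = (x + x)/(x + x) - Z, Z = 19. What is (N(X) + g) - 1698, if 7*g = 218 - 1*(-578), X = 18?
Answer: -11216/7 ≈ -1602.3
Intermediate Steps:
N(x) = -18 (N(x) = (x + x)/(x + x) - 1*19 = (2*x)/((2*x)) - 19 = (2*x)*(1/(2*x)) - 19 = 1 - 19 = -18)
g = 796/7 (g = (218 - 1*(-578))/7 = (218 + 578)/7 = (1/7)*796 = 796/7 ≈ 113.71)
(N(X) + g) - 1698 = (-18 + 796/7) - 1698 = 670/7 - 1698 = -11216/7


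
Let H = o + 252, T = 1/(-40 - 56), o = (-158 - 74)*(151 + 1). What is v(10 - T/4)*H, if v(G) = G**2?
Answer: -129135468593/36864 ≈ -3.5030e+6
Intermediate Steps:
o = -35264 (o = -232*152 = -35264)
T = -1/96 (T = 1/(-96) = -1/96 ≈ -0.010417)
H = -35012 (H = -35264 + 252 = -35012)
v(10 - T/4)*H = (10 - (-1)/(96*4))**2*(-35012) = (10 - 1*(-1/384))**2*(-35012) = (10 + 1/384)**2*(-35012) = (3841/384)**2*(-35012) = (14753281/147456)*(-35012) = -129135468593/36864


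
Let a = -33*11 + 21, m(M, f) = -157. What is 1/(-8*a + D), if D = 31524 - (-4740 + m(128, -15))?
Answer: 1/39157 ≈ 2.5538e-5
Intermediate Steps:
D = 36421 (D = 31524 - (-4740 - 157) = 31524 - 1*(-4897) = 31524 + 4897 = 36421)
a = -342 (a = -363 + 21 = -342)
1/(-8*a + D) = 1/(-8*(-342) + 36421) = 1/(2736 + 36421) = 1/39157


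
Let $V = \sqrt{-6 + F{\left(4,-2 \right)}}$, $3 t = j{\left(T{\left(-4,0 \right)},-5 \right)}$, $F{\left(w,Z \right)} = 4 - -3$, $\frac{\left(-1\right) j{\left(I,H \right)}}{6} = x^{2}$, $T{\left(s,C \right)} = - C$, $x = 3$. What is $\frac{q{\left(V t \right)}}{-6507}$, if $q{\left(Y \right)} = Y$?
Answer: $\frac{2}{723} \approx 0.0027663$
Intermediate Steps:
$j{\left(I,H \right)} = -54$ ($j{\left(I,H \right)} = - 6 \cdot 3^{2} = \left(-6\right) 9 = -54$)
$F{\left(w,Z \right)} = 7$ ($F{\left(w,Z \right)} = 4 + 3 = 7$)
$t = -18$ ($t = \frac{1}{3} \left(-54\right) = -18$)
$V = 1$ ($V = \sqrt{-6 + 7} = \sqrt{1} = 1$)
$\frac{q{\left(V t \right)}}{-6507} = \frac{1 \left(-18\right)}{-6507} = \left(-18\right) \left(- \frac{1}{6507}\right) = \frac{2}{723}$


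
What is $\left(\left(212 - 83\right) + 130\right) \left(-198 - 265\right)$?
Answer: $-119917$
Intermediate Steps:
$\left(\left(212 - 83\right) + 130\right) \left(-198 - 265\right) = \left(129 + 130\right) \left(-463\right) = 259 \left(-463\right) = -119917$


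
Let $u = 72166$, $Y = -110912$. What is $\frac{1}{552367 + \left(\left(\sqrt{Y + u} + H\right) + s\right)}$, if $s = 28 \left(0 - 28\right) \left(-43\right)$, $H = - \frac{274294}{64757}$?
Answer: $\frac{2457686384312313}{1440388130783988005635} - \frac{4193469049 i \sqrt{38746}}{1440388130783988005635} \approx 1.7063 \cdot 10^{-6} - 5.7307 \cdot 10^{-10} i$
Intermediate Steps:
$H = - \frac{274294}{64757}$ ($H = \left(-274294\right) \frac{1}{64757} = - \frac{274294}{64757} \approx -4.2357$)
$s = 33712$ ($s = 28 \left(-28\right) \left(-43\right) = \left(-784\right) \left(-43\right) = 33712$)
$\frac{1}{552367 + \left(\left(\sqrt{Y + u} + H\right) + s\right)} = \frac{1}{552367 + \left(\left(\sqrt{-110912 + 72166} - \frac{274294}{64757}\right) + 33712\right)} = \frac{1}{552367 + \left(\left(\sqrt{-38746} - \frac{274294}{64757}\right) + 33712\right)} = \frac{1}{552367 + \left(\left(i \sqrt{38746} - \frac{274294}{64757}\right) + 33712\right)} = \frac{1}{552367 + \left(\left(- \frac{274294}{64757} + i \sqrt{38746}\right) + 33712\right)} = \frac{1}{552367 + \left(\frac{2182813690}{64757} + i \sqrt{38746}\right)} = \frac{1}{\frac{37952443509}{64757} + i \sqrt{38746}}$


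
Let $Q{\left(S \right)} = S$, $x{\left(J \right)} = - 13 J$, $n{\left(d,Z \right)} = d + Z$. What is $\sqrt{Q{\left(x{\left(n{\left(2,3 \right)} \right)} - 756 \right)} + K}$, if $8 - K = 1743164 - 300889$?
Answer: $4 i \sqrt{90193} \approx 1201.3 i$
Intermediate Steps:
$n{\left(d,Z \right)} = Z + d$
$K = -1442267$ ($K = 8 - \left(1743164 - 300889\right) = 8 - 1442275 = -1442267$)
$\sqrt{Q{\left(x{\left(n{\left(2,3 \right)} \right)} - 756 \right)} + K} = \sqrt{\left(- 13 \left(3 + 2\right) - 756\right) - 1442267} = \sqrt{\left(\left(-13\right) 5 - 756\right) - 1442267} = \sqrt{\left(-65 - 756\right) - 1442267} = \sqrt{-821 - 1442267} = \sqrt{-1443088} = 4 i \sqrt{90193}$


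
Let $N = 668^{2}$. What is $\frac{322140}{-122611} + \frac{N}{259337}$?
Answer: $- \frac{28830850316}{31797568907} \approx -0.9067$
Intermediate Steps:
$N = 446224$
$\frac{322140}{-122611} + \frac{N}{259337} = \frac{322140}{-122611} + \frac{446224}{259337} = 322140 \left(- \frac{1}{122611}\right) + 446224 \cdot \frac{1}{259337} = - \frac{322140}{122611} + \frac{446224}{259337} = - \frac{28830850316}{31797568907}$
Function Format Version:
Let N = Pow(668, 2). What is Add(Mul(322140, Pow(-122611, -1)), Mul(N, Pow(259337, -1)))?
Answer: Rational(-28830850316, 31797568907) ≈ -0.90670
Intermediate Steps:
N = 446224
Add(Mul(322140, Pow(-122611, -1)), Mul(N, Pow(259337, -1))) = Add(Mul(322140, Pow(-122611, -1)), Mul(446224, Pow(259337, -1))) = Add(Mul(322140, Rational(-1, 122611)), Mul(446224, Rational(1, 259337))) = Add(Rational(-322140, 122611), Rational(446224, 259337)) = Rational(-28830850316, 31797568907)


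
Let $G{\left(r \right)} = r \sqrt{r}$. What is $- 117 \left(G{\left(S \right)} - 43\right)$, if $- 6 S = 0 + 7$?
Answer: $5031 + \frac{91 i \sqrt{42}}{4} \approx 5031.0 + 147.44 i$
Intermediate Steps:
$S = - \frac{7}{6}$ ($S = - \frac{0 + 7}{6} = \left(- \frac{1}{6}\right) 7 = - \frac{7}{6} \approx -1.1667$)
$G{\left(r \right)} = r^{\frac{3}{2}}$
$- 117 \left(G{\left(S \right)} - 43\right) = - 117 \left(\left(- \frac{7}{6}\right)^{\frac{3}{2}} - 43\right) = - 117 \left(- \frac{7 i \sqrt{42}}{36} - 43\right) = - 117 \left(-43 - \frac{7 i \sqrt{42}}{36}\right) = 5031 + \frac{91 i \sqrt{42}}{4}$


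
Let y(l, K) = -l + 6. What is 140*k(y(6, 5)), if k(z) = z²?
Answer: 0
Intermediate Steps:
y(l, K) = 6 - l
140*k(y(6, 5)) = 140*(6 - 1*6)² = 140*(6 - 6)² = 140*0² = 140*0 = 0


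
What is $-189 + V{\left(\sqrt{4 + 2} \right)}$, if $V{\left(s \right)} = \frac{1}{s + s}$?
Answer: $-189 + \frac{\sqrt{6}}{12} \approx -188.8$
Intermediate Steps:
$V{\left(s \right)} = \frac{1}{2 s}$
$-189 + V{\left(\sqrt{4 + 2} \right)} = -189 + \frac{1}{2 \sqrt{4 + 2}} = -189 + \frac{1}{2 \sqrt{6}} = -189 + \frac{\frac{1}{6} \sqrt{6}}{2} = -189 + \frac{\sqrt{6}}{12}$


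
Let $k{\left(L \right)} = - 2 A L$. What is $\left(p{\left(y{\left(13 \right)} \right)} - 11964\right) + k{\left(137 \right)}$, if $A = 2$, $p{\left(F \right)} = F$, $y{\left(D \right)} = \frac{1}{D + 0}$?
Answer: $- \frac{162655}{13} \approx -12512.0$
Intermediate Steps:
$y{\left(D \right)} = \frac{1}{D}$
$k{\left(L \right)} = - 4 L$ ($k{\left(L \right)} = \left(-2\right) 2 L = - 4 L$)
$\left(p{\left(y{\left(13 \right)} \right)} - 11964\right) + k{\left(137 \right)} = \left(\frac{1}{13} - 11964\right) - 548 = - \frac{155531}{13} - 548 = - \frac{162655}{13}$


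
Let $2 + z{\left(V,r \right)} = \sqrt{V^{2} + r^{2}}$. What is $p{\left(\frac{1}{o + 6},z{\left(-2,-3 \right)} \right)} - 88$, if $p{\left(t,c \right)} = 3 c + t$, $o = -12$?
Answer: $- \frac{565}{6} + 3 \sqrt{13} \approx -83.35$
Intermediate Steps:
$z{\left(V,r \right)} = -2 + \sqrt{V^{2} + r^{2}}$
$p{\left(t,c \right)} = t + 3 c$
$p{\left(\frac{1}{o + 6},z{\left(-2,-3 \right)} \right)} - 88 = \left(\frac{1}{-12 + 6} + 3 \left(-2 + \sqrt{\left(-2\right)^{2} + \left(-3\right)^{2}}\right)\right) - 88 = \left(\frac{1}{-6} + 3 \left(-2 + \sqrt{4 + 9}\right)\right) - 88 = \left(- \frac{1}{6} + 3 \left(-2 + \sqrt{13}\right)\right) - 88 = \left(- \frac{1}{6} - \left(6 - 3 \sqrt{13}\right)\right) - 88 = \left(- \frac{37}{6} + 3 \sqrt{13}\right) - 88 = - \frac{565}{6} + 3 \sqrt{13}$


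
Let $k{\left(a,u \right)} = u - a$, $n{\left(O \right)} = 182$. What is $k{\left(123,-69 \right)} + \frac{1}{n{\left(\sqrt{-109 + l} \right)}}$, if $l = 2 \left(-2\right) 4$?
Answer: $- \frac{34943}{182} \approx -191.99$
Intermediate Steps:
$l = -16$ ($l = \left(-4\right) 4 = -16$)
$k{\left(123,-69 \right)} + \frac{1}{n{\left(\sqrt{-109 + l} \right)}} = \left(-69 - 123\right) + \frac{1}{182} = -192 + \frac{1}{182} = - \frac{34943}{182}$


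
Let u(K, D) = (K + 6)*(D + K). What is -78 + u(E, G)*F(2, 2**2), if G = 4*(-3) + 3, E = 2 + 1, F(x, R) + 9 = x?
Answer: 300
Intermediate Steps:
F(x, R) = -9 + x
E = 3
G = -9 (G = -12 + 3 = -9)
u(K, D) = (6 + K)*(D + K)
-78 + u(E, G)*F(2, 2**2) = -78 + (3**2 + 6*(-9) + 6*3 - 9*3)*(-9 + 2) = -78 + (9 - 54 + 18 - 27)*(-7) = -78 - 54*(-7) = -78 + 378 = 300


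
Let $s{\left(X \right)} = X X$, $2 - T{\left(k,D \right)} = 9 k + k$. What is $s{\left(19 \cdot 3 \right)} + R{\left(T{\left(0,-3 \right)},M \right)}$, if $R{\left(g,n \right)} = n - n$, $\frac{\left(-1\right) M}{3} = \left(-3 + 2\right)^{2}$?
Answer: $3249$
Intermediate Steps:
$T{\left(k,D \right)} = 2 - 10 k$ ($T{\left(k,D \right)} = 2 - \left(9 k + k\right) = 2 - 10 k$)
$s{\left(X \right)} = X^{2}$
$M = -3$ ($M = - 3 \left(-3 + 2\right)^{2} = - 3 \left(-1\right)^{2} = \left(-3\right) 1 = -3$)
$R{\left(g,n \right)} = 0$
$s{\left(19 \cdot 3 \right)} + R{\left(T{\left(0,-3 \right)},M \right)} = \left(19 \cdot 3\right)^{2} + 0 = 57^{2} + 0 = 3249 + 0 = 3249$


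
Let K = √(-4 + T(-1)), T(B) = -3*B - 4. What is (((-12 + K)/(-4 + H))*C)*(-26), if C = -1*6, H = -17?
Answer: 624/7 - 52*I*√5/7 ≈ 89.143 - 16.611*I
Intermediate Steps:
T(B) = -4 - 3*B
K = I*√5 (K = √(-4 + (-4 - 3*(-1))) = √(-4 + (-4 + 3)) = √(-4 - 1) = √(-5) = I*√5 ≈ 2.2361*I)
C = -6
(((-12 + K)/(-4 + H))*C)*(-26) = (((-12 + I*√5)/(-4 - 17))*(-6))*(-26) = (((-12 + I*√5)/(-21))*(-6))*(-26) = (((-12 + I*√5)*(-1/21))*(-6))*(-26) = ((4/7 - I*√5/21)*(-6))*(-26) = (-24/7 + 2*I*√5/7)*(-26) = 624/7 - 52*I*√5/7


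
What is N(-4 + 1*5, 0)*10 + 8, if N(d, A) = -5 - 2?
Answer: -62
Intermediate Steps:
N(d, A) = -7
N(-4 + 1*5, 0)*10 + 8 = -7*10 + 8 = -70 + 8 = -62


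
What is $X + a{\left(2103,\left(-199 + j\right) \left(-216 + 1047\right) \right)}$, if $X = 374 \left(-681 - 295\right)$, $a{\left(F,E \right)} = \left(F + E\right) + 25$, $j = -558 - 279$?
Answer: $-1223812$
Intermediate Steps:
$j = -837$
$a{\left(F,E \right)} = 25 + E + F$ ($a{\left(F,E \right)} = \left(E + F\right) + 25 = 25 + E + F$)
$X = -365024$ ($X = 374 \left(-976\right) = -365024$)
$X + a{\left(2103,\left(-199 + j\right) \left(-216 + 1047\right) \right)} = -365024 + \left(25 + \left(-199 - 837\right) \left(-216 + 1047\right) + 2103\right) = -365024 + \left(25 - 860916 + 2103\right) = -365024 - 858788 = -1223812$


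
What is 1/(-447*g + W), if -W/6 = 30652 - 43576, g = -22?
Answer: 1/87378 ≈ 1.1445e-5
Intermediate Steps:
W = 77544 (W = -6*(30652 - 43576) = -6*(-12924) = 77544)
1/(-447*g + W) = 1/(-447*(-22) + 77544) = 1/(9834 + 77544) = 1/87378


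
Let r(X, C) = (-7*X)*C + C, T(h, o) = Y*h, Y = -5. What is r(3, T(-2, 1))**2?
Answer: 40000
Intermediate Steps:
T(h, o) = -5*h
r(X, C) = C - 7*C*X (r(X, C) = -7*C*X + C = C - 7*C*X)
r(3, T(-2, 1))**2 = ((-5*(-2))*(1 - 7*3))**2 = (10*(1 - 21))**2 = (10*(-20))**2 = (-200)**2 = 40000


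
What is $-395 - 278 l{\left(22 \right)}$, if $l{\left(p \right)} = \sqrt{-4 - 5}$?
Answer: $-395 - 834 i \approx -395.0 - 834.0 i$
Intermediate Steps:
$l{\left(p \right)} = 3 i$ ($l{\left(p \right)} = \sqrt{-9} = 3 i$)
$-395 - 278 l{\left(22 \right)} = -395 - 278 \cdot 3 i = -395 - 834 i$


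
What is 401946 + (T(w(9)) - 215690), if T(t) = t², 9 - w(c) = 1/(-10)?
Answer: 18633881/100 ≈ 1.8634e+5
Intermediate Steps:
w(c) = 91/10 (w(c) = 9 - 1/(-10) = 9 - 1*(-⅒) = 9 + ⅒ = 91/10)
401946 + (T(w(9)) - 215690) = 401946 + ((91/10)² - 215690) = 401946 + (8281/100 - 215690) = 401946 - 21560719/100 = 18633881/100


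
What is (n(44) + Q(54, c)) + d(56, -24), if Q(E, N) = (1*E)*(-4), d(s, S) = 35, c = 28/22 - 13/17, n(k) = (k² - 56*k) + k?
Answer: -665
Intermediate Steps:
n(k) = k² - 55*k
c = 95/187 (c = 28*(1/22) - 13*1/17 = 14/11 - 13/17 = 95/187 ≈ 0.50802)
Q(E, N) = -4*E (Q(E, N) = E*(-4) = -4*E)
(n(44) + Q(54, c)) + d(56, -24) = (44*(-55 + 44) - 4*54) + 35 = (44*(-11) - 216) + 35 = (-484 - 216) + 35 = -700 + 35 = -665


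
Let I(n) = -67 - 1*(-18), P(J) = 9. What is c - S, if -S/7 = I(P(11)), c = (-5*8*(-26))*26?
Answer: 26697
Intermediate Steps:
I(n) = -49 (I(n) = -67 + 18 = -49)
c = 27040 (c = -40*(-26)*26 = 1040*26 = 27040)
S = 343 (S = -7*(-49) = 343)
c - S = 27040 - 1*343 = 27040 - 343 = 26697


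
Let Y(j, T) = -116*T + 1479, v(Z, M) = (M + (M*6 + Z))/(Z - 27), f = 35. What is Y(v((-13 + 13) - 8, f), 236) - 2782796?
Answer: -2808693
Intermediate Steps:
v(Z, M) = (Z + 7*M)/(-27 + Z) (v(Z, M) = (M + (6*M + Z))/(-27 + Z) = (M + (Z + 6*M))/(-27 + Z) = (Z + 7*M)/(-27 + Z))
Y(j, T) = 1479 - 116*T
Y(v((-13 + 13) - 8, f), 236) - 2782796 = (1479 - 116*236) - 2782796 = (1479 - 27376) - 2782796 = -25897 - 2782796 = -2808693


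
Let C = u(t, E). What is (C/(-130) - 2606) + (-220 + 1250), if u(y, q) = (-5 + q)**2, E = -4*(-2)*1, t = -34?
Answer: -204889/130 ≈ -1576.1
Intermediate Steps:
E = 8 (E = 8*1 = 8)
C = 9 (C = (-5 + 8)**2 = 3**2 = 9)
(C/(-130) - 2606) + (-220 + 1250) = (9/(-130) - 2606) + (-220 + 1250) = (9*(-1/130) - 2606) + 1030 = (-9/130 - 2606) + 1030 = -338789/130 + 1030 = -204889/130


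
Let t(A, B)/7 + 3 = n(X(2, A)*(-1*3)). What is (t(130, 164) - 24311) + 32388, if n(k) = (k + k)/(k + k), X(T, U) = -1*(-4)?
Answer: 8063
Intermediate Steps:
X(T, U) = 4
n(k) = 1 (n(k) = (2*k)/((2*k)) = (2*k)*(1/(2*k)) = 1)
t(A, B) = -14 (t(A, B) = -21 + 7*1 = -21 + 7 = -14)
(t(130, 164) - 24311) + 32388 = (-14 - 24311) + 32388 = -24325 + 32388 = 8063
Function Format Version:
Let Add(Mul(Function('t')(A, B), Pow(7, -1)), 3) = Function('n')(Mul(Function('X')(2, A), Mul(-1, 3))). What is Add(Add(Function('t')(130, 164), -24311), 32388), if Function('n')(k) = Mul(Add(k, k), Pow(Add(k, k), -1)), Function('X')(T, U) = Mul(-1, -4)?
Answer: 8063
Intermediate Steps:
Function('X')(T, U) = 4
Function('n')(k) = 1 (Function('n')(k) = Mul(Mul(2, k), Pow(Mul(2, k), -1)) = Mul(Mul(2, k), Mul(Rational(1, 2), Pow(k, -1))) = 1)
Function('t')(A, B) = -14 (Function('t')(A, B) = Add(-21, Mul(7, 1)) = Add(-21, 7) = -14)
Add(Add(Function('t')(130, 164), -24311), 32388) = Add(Add(-14, -24311), 32388) = Add(-24325, 32388) = 8063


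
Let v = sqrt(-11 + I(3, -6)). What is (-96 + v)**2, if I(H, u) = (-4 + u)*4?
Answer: (96 - I*sqrt(51))**2 ≈ 9165.0 - 1371.2*I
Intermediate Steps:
I(H, u) = -16 + 4*u
v = I*sqrt(51) (v = sqrt(-11 + (-16 + 4*(-6))) = sqrt(-11 + (-16 - 24)) = sqrt(-11 - 40) = sqrt(-51) = I*sqrt(51) ≈ 7.1414*I)
(-96 + v)**2 = (-96 + I*sqrt(51))**2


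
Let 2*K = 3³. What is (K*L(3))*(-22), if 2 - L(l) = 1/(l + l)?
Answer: -1089/2 ≈ -544.50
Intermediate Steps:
L(l) = 2 - 1/(2*l) (L(l) = 2 - 1/(l + l) = 2 - 1/(2*l))
K = 27/2 (K = (½)*3³ = (½)*27 = 27/2 ≈ 13.500)
(K*L(3))*(-22) = (27*(2 - ½/3)/2)*(-22) = (27*(2 - ½*⅓)/2)*(-22) = (27*(2 - ⅙)/2)*(-22) = ((27/2)*(11/6))*(-22) = (99/4)*(-22) = -1089/2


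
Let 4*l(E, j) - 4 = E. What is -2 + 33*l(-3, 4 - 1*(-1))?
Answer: 25/4 ≈ 6.2500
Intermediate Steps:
l(E, j) = 1 + E/4
-2 + 33*l(-3, 4 - 1*(-1)) = -2 + 33*(1 + (¼)*(-3)) = -2 + 33*(1 - ¾) = -2 + 33*(¼) = -2 + 33/4 = 25/4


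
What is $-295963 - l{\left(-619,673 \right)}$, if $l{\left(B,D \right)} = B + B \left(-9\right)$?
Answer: $-300915$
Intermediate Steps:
$l{\left(B,D \right)} = - 8 B$ ($l{\left(B,D \right)} = B - 9 B = - 8 B$)
$-295963 - l{\left(-619,673 \right)} = -295963 - \left(-8\right) \left(-619\right) = -295963 - 4952 = -300915$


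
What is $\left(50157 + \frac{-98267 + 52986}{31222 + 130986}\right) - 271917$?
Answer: $- \frac{35971291361}{162208} \approx -2.2176 \cdot 10^{5}$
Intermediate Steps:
$\left(50157 + \frac{-98267 + 52986}{31222 + 130986}\right) - 271917 = \left(50157 - \frac{45281}{162208}\right) - 271917 = \frac{8135821375}{162208} - 271917 = - \frac{35971291361}{162208}$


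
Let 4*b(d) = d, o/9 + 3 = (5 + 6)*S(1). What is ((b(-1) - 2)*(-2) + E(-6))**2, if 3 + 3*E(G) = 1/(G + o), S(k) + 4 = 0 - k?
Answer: 30724849/2509056 ≈ 12.246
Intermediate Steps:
S(k) = -4 - k (S(k) = -4 + (0 - k) = -4 - k)
o = -522 (o = -27 + 9*((5 + 6)*(-4 - 1*1)) = -27 + 9*(11*(-4 - 1)) = -27 + 9*(11*(-5)) = -27 + 9*(-55) = -27 - 495 = -522)
b(d) = d/4
E(G) = -1 + 1/(3*(-522 + G)) (E(G) = -1 + 1/(3*(G - 522)) = -1 + 1/(3*(-522 + G)))
((b(-1) - 2)*(-2) + E(-6))**2 = (((1/4)*(-1) - 2)*(-2) + (1567/3 - 1*(-6))/(-522 - 6))**2 = ((-1/4 - 2)*(-2) + (1567/3 + 6)/(-528))**2 = (-9/4*(-2) - 1/528*1585/3)**2 = (9/2 - 1585/1584)**2 = (5543/1584)**2 = 30724849/2509056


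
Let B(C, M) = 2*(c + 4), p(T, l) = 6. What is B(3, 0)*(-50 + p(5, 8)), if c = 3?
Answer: -616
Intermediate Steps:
B(C, M) = 14 (B(C, M) = 2*(3 + 4) = 2*7 = 14)
B(3, 0)*(-50 + p(5, 8)) = 14*(-50 + 6) = 14*(-44) = -616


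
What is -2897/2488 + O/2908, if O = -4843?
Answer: -5118465/1808776 ≈ -2.8298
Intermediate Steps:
-2897/2488 + O/2908 = -2897/2488 - 4843/2908 = -5118465/1808776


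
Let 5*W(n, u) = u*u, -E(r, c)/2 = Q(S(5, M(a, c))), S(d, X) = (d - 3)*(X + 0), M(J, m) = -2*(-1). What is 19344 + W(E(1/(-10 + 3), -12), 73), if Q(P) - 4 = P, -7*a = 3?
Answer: 102049/5 ≈ 20410.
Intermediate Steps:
a = -3/7 (a = -⅐*3 = -3/7 ≈ -0.42857)
M(J, m) = 2
S(d, X) = X*(-3 + d) (S(d, X) = (-3 + d)*X = X*(-3 + d))
Q(P) = 4 + P
E(r, c) = -16 (E(r, c) = -2*(4 + 2*(-3 + 5)) = -2*(4 + 2*2) = -2*(4 + 4) = -2*8 = -16)
W(n, u) = u²/5 (W(n, u) = (u*u)/5 = u²/5)
19344 + W(E(1/(-10 + 3), -12), 73) = 19344 + (⅕)*73² = 19344 + (⅕)*5329 = 19344 + 5329/5 = 102049/5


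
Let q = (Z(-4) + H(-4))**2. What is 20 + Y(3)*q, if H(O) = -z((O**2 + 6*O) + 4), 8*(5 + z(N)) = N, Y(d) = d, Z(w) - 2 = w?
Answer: 227/4 ≈ 56.750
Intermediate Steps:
Z(w) = 2 + w
z(N) = -5 + N/8
H(O) = 9/2 - 3*O/4 - O**2/8 (H(O) = -(-5 + ((O**2 + 6*O) + 4)/8) = -(-5 + (4 + O**2 + 6*O)/8) = -(-5 + (1/2 + O**2/8 + 3*O/4)) = -(-9/2 + O**2/8 + 3*O/4) = 9/2 - 3*O/4 - O**2/8)
q = 49/4 (q = ((2 - 4) + (9/2 - 3/4*(-4) - 1/8*(-4)**2))**2 = (-2 + (9/2 + 3 - 1/8*16))**2 = (-2 + (9/2 + 3 - 2))**2 = (-2 + 11/2)**2 = (7/2)**2 = 49/4 ≈ 12.250)
20 + Y(3)*q = 20 + 3*(49/4) = 20 + 147/4 = 227/4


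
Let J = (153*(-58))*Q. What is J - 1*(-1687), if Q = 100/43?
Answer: -814859/43 ≈ -18950.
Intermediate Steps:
Q = 100/43 (Q = 100*(1/43) = 100/43 ≈ 2.3256)
J = -887400/43 (J = (153*(-58))*(100/43) = -8874*100/43 = -887400/43 ≈ -20637.)
J - 1*(-1687) = -887400/43 - 1*(-1687) = -887400/43 + 1687 = -814859/43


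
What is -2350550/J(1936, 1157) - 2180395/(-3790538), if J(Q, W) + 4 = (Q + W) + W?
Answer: -4450295569365/8047312174 ≈ -553.02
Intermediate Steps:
J(Q, W) = -4 + Q + 2*W (J(Q, W) = -4 + ((Q + W) + W) = -4 + (Q + 2*W) = -4 + Q + 2*W)
-2350550/J(1936, 1157) - 2180395/(-3790538) = -2350550/(-4 + 1936 + 2*1157) - 2180395/(-3790538) = -2350550/(-4 + 1936 + 2314) - 2180395*(-1/3790538) = -2350550/4246 + 2180395/3790538 = -2350550*1/4246 + 2180395/3790538 = -1175275/2123 + 2180395/3790538 = -4450295569365/8047312174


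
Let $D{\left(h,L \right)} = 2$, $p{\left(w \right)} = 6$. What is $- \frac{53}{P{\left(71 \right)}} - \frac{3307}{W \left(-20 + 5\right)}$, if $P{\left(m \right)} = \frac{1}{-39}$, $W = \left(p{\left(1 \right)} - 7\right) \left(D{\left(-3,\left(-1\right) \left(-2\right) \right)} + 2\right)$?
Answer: $\frac{120713}{60} \approx 2011.9$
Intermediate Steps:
$W = -4$ ($W = \left(6 - 7\right) \left(2 + 2\right) = \left(-1\right) 4 = -4$)
$P{\left(m \right)} = - \frac{1}{39}$
$- \frac{53}{P{\left(71 \right)}} - \frac{3307}{W \left(-20 + 5\right)} = - \frac{53}{- \frac{1}{39}} - \frac{3307}{\left(-4\right) \left(-20 + 5\right)} = \left(-53\right) \left(-39\right) - \frac{3307}{\left(-4\right) \left(-15\right)} = 2067 - \frac{3307}{60} = \frac{120713}{60}$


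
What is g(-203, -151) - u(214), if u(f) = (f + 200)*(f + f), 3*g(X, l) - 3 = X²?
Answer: -490364/3 ≈ -1.6345e+5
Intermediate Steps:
g(X, l) = 1 + X²/3
u(f) = 2*f*(200 + f) (u(f) = (200 + f)*(2*f) = 2*f*(200 + f))
g(-203, -151) - u(214) = (1 + (⅓)*(-203)²) - 2*214*(200 + 214) = (1 + (⅓)*41209) - 2*214*414 = (1 + 41209/3) - 1*177192 = 41212/3 - 177192 = -490364/3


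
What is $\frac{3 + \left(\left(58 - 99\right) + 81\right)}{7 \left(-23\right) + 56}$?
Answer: $- \frac{43}{105} \approx -0.40952$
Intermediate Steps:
$\frac{3 + \left(\left(58 - 99\right) + 81\right)}{7 \left(-23\right) + 56} = \frac{3 + \left(-41 + 81\right)}{-161 + 56} = \frac{3 + 40}{-105} = 43 \left(- \frac{1}{105}\right) = - \frac{43}{105}$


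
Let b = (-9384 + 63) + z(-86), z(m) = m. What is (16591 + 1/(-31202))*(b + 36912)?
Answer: 14238578839405/31202 ≈ 4.5634e+8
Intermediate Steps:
b = -9407 (b = (-9384 + 63) - 86 = -9321 - 86 = -9407)
(16591 + 1/(-31202))*(b + 36912) = (16591 + 1/(-31202))*(-9407 + 36912) = (16591 - 1/31202)*27505 = (517672381/31202)*27505 = 14238578839405/31202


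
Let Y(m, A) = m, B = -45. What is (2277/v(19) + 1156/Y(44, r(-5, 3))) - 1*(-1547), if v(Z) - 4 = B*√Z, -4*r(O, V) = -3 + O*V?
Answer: 665471266/423049 - 102465*√19/38459 ≈ 1561.4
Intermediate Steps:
r(O, V) = ¾ - O*V/4 (r(O, V) = -(-3 + O*V)/4 = ¾ - O*V/4)
v(Z) = 4 - 45*√Z
(2277/v(19) + 1156/Y(44, r(-5, 3))) - 1*(-1547) = (2277/(4 - 45*√19) + 1156/44) - 1*(-1547) = (2277/(4 - 45*√19) + 1156*(1/44)) + 1547 = (2277/(4 - 45*√19) + 289/11) + 1547 = (289/11 + 2277/(4 - 45*√19)) + 1547 = 17306/11 + 2277/(4 - 45*√19)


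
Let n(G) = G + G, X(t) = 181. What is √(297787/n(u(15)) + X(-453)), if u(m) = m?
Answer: √9096510/30 ≈ 100.53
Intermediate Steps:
n(G) = 2*G
√(297787/n(u(15)) + X(-453)) = √(297787/((2*15)) + 181) = √(297787/30 + 181) = √(303217/30) = √9096510/30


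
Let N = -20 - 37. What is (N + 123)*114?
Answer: 7524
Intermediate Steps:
N = -57
(N + 123)*114 = (-57 + 123)*114 = 66*114 = 7524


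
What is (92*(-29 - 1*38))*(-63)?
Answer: 388332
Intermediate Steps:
(92*(-29 - 1*38))*(-63) = (92*(-29 - 38))*(-63) = (92*(-67))*(-63) = -6164*(-63) = 388332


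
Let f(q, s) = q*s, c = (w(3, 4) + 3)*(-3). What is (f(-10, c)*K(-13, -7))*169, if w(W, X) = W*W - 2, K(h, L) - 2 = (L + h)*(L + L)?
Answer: 14297400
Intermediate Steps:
K(h, L) = 2 + 2*L*(L + h) (K(h, L) = 2 + (L + h)*(L + L) = 2 + (L + h)*(2*L) = 2 + 2*L*(L + h))
w(W, X) = -2 + W² (w(W, X) = W² - 2 = -2 + W²)
c = -30 (c = ((-2 + 3²) + 3)*(-3) = ((-2 + 9) + 3)*(-3) = (7 + 3)*(-3) = 10*(-3) = -30)
(f(-10, c)*K(-13, -7))*169 = ((-10*(-30))*(2 + 2*(-7)² + 2*(-7)*(-13)))*169 = (300*(2 + 2*49 + 182))*169 = (300*(2 + 98 + 182))*169 = (300*282)*169 = 84600*169 = 14297400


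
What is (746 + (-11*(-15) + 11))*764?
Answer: 704408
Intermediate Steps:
(746 + (-11*(-15) + 11))*764 = (746 + (165 + 11))*764 = (746 + 176)*764 = 922*764 = 704408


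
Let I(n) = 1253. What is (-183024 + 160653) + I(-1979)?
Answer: -21118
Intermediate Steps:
(-183024 + 160653) + I(-1979) = (-183024 + 160653) + 1253 = -22371 + 1253 = -21118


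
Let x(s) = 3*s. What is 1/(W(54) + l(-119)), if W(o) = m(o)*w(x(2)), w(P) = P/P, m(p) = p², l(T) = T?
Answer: 1/2797 ≈ 0.00035753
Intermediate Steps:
w(P) = 1
W(o) = o² (W(o) = o²*1 = o²)
1/(W(54) + l(-119)) = 1/(54² - 119) = 1/(2916 - 119) = 1/2797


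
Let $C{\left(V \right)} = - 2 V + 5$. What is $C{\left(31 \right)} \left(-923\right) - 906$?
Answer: $51705$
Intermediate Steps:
$C{\left(V \right)} = 5 - 2 V$
$C{\left(31 \right)} \left(-923\right) - 906 = \left(5 - 62\right) \left(-923\right) - 906 = \left(-57\right) \left(-923\right) - 906 = 52611 - 906 = 51705$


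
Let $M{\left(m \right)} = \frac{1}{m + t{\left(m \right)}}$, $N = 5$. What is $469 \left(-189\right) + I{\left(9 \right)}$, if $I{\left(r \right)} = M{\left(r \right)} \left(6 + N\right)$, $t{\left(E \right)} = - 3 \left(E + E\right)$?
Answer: $- \frac{3988856}{45} \approx -88641.0$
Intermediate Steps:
$t{\left(E \right)} = - 6 E$ ($t{\left(E \right)} = - 3 \cdot 2 E = - 6 E$)
$M{\left(m \right)} = - \frac{1}{5 m}$ ($M{\left(m \right)} = \frac{1}{m - 6 m} = \frac{1}{\left(-5\right) m} = - \frac{1}{5 m}$)
$I{\left(r \right)} = - \frac{11}{5 r}$ ($I{\left(r \right)} = - \frac{1}{5 r} \left(6 + 5\right) = - \frac{1}{5 r} 11 = - \frac{11}{5 r}$)
$469 \left(-189\right) + I{\left(9 \right)} = 469 \left(-189\right) - \frac{11}{5 \cdot 9} = -88641 - \frac{11}{45} = - \frac{3988856}{45}$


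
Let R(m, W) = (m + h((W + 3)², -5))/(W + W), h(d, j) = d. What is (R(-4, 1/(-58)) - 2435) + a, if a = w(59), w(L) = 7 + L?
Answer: -291277/116 ≈ -2511.0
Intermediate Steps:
a = 66 (a = 7 + 59 = 66)
R(m, W) = (m + (3 + W)²)/(2*W) (R(m, W) = (m + (W + 3)²)/(W + W) = (m + (3 + W)²)/((2*W)) = (m + (3 + W)²)*(1/(2*W)) = (m + (3 + W)²)/(2*W))
(R(-4, 1/(-58)) - 2435) + a = ((-4 + (3 + 1/(-58))²)/(2*(1/(-58))) - 2435) + 66 = ((-4 + (3 - 1/58)²)/(2*(-1/58)) - 2435) + 66 = ((½)*(-58)*(-4 + (173/58)²) - 2435) + 66 = ((½)*(-58)*(-4 + 29929/3364) - 2435) + 66 = ((½)*(-58)*(16473/3364) - 2435) + 66 = (-16473/116 - 2435) + 66 = -298933/116 + 66 = -291277/116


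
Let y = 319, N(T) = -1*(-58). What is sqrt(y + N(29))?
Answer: sqrt(377) ≈ 19.416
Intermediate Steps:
N(T) = 58
sqrt(y + N(29)) = sqrt(319 + 58) = sqrt(377)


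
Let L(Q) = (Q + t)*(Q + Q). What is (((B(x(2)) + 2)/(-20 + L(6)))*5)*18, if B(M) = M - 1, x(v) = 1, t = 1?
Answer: 45/16 ≈ 2.8125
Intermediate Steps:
B(M) = -1 + M
L(Q) = 2*Q*(1 + Q) (L(Q) = (Q + 1)*(Q + Q) = (1 + Q)*(2*Q) = 2*Q*(1 + Q))
(((B(x(2)) + 2)/(-20 + L(6)))*5)*18 = ((((-1 + 1) + 2)/(-20 + 2*6*(1 + 6)))*5)*18 = (((0 + 2)/(-20 + 2*6*7))*5)*18 = ((2/(-20 + 84))*5)*18 = ((2/64)*5)*18 = ((2*(1/64))*5)*18 = ((1/32)*5)*18 = (5/32)*18 = 45/16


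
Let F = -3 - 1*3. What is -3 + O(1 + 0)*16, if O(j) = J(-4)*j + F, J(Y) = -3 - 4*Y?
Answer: 109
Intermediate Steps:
F = -6 (F = -3 - 3 = -6)
O(j) = -6 + 13*j (O(j) = (-3 - 4*(-4))*j - 6 = (-3 + 16)*j - 6 = 13*j - 6 = -6 + 13*j)
-3 + O(1 + 0)*16 = -3 + (-6 + 13*(1 + 0))*16 = -3 + (-6 + 13*1)*16 = -3 + (-6 + 13)*16 = -3 + 7*16 = -3 + 112 = 109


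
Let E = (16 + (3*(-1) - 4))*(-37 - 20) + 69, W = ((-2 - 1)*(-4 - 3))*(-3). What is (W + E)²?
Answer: 257049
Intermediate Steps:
W = -63 (W = -3*(-7)*(-3) = 21*(-3) = -63)
E = -444 (E = (16 + (-3 - 4))*(-57) + 69 = (16 - 7)*(-57) + 69 = 9*(-57) + 69 = -513 + 69 = -444)
(W + E)² = (-63 - 444)² = (-507)² = 257049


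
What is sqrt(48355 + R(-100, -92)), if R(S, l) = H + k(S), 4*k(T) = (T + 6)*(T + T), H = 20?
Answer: 5*sqrt(2123) ≈ 230.38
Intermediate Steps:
k(T) = T*(6 + T)/2 (k(T) = ((T + 6)*(T + T))/4 = ((6 + T)*(2*T))/4 = (2*T*(6 + T))/4 = T*(6 + T)/2)
R(S, l) = 20 + S*(6 + S)/2
sqrt(48355 + R(-100, -92)) = sqrt(48355 + (20 + (1/2)*(-100)*(6 - 100))) = sqrt(48355 + (20 + (1/2)*(-100)*(-94))) = sqrt(48355 + (20 + 4700)) = sqrt(48355 + 4720) = sqrt(53075) = 5*sqrt(2123)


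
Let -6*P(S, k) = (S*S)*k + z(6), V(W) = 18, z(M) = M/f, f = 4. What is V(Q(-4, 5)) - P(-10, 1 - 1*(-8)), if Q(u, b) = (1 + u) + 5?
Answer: 673/4 ≈ 168.25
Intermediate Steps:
z(M) = M/4
Q(u, b) = 6 + u
P(S, k) = -¼ - k*S²/6 (P(S, k) = -((S*S)*k + (¼)*6)/6 = -(S²*k + 3/2)/6 = -(k*S² + 3/2)/6 = -(3/2 + k*S²)/6 = -¼ - k*S²/6)
V(Q(-4, 5)) - P(-10, 1 - 1*(-8)) = 18 - (-¼ - ⅙*(1 - 1*(-8))*(-10)²) = 18 - (-¼ - ⅙*(1 + 8)*100) = 18 - (-¼ - ⅙*9*100) = 18 - (-¼ - 150) = 18 - 1*(-601/4) = 18 + 601/4 = 673/4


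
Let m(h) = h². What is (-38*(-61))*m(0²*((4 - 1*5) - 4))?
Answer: 0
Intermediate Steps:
(-38*(-61))*m(0²*((4 - 1*5) - 4)) = (-38*(-61))*(0²*((4 - 1*5) - 4))² = 2318*(0*((4 - 5) - 4))² = 2318*(0*(-1 - 4))² = 2318*(0*(-5))² = 2318*0² = 2318*0 = 0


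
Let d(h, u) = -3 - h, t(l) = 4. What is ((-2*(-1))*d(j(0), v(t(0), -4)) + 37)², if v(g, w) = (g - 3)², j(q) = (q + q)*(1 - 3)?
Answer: 961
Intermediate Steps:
j(q) = -4*q (j(q) = (2*q)*(-2) = -4*q)
v(g, w) = (-3 + g)²
((-2*(-1))*d(j(0), v(t(0), -4)) + 37)² = ((-2*(-1))*(-3 - (-4)*0) + 37)² = (2*(-3 - 1*0) + 37)² = (2*(-3 + 0) + 37)² = (2*(-3) + 37)² = (-6 + 37)² = 31² = 961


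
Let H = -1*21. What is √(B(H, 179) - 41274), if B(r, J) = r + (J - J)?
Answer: I*√41295 ≈ 203.21*I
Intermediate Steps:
H = -21
B(r, J) = r (B(r, J) = r + 0 = r)
√(B(H, 179) - 41274) = √(-21 - 41274) = √(-41295) = I*√41295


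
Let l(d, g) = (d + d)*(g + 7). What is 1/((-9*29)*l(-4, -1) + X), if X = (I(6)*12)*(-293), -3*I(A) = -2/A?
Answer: 3/36412 ≈ 8.2390e-5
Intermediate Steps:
l(d, g) = 2*d*(7 + g) (l(d, g) = (2*d)*(7 + g) = 2*d*(7 + g))
I(A) = 2/(3*A) (I(A) = -(-2)/(3*A) = 2/(3*A))
X = -1172/3 (X = (((⅔)/6)*12)*(-293) = (((⅔)*(⅙))*12)*(-293) = ((⅑)*12)*(-293) = (4/3)*(-293) = -1172/3 ≈ -390.67)
1/((-9*29)*l(-4, -1) + X) = 1/((-9*29)*(2*(-4)*(7 - 1)) - 1172/3) = 1/(-522*(-4)*6 - 1172/3) = 1/(-261*(-48) - 1172/3) = 1/(12528 - 1172/3) = 1/(36412/3) = 3/36412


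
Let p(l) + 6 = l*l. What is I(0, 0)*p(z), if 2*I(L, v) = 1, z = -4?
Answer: 5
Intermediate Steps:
p(l) = -6 + l² (p(l) = -6 + l*l = -6 + l²)
I(L, v) = ½ (I(L, v) = (½)*1 = ½)
I(0, 0)*p(z) = (-6 + (-4)²)/2 = (-6 + 16)/2 = (½)*10 = 5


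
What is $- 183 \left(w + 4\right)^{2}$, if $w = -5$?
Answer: $-183$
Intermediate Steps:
$- 183 \left(w + 4\right)^{2} = - 183 \left(-5 + 4\right)^{2} = - 183 \left(-1\right)^{2} = \left(-183\right) 1 = -183$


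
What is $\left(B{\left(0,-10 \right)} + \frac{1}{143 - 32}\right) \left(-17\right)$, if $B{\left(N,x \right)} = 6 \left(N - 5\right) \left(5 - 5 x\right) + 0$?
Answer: $\frac{3113533}{111} \approx 28050.0$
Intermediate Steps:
$B{\left(N,x \right)} = 6 \left(-5 + N\right) \left(5 - 5 x\right)$ ($B{\left(N,x \right)} = 6 \left(-5 + N\right) \left(5 - 5 x\right) + 0 = 6 \left(-5 + N\right) \left(5 - 5 x\right)$)
$\left(B{\left(0,-10 \right)} + \frac{1}{143 - 32}\right) \left(-17\right) = \left(\left(-150 + 30 \cdot 0 + 150 \left(-10\right) - 0 \left(-10\right)\right) + \frac{1}{143 - 32}\right) \left(-17\right) = \left(\left(-150 + 0 - 1500 + 0\right) + \frac{1}{111}\right) \left(-17\right) = \left(-1650 + \frac{1}{111}\right) \left(-17\right) = \left(- \frac{183149}{111}\right) \left(-17\right) = \frac{3113533}{111}$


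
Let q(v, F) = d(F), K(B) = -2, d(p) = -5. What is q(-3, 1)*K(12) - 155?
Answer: -145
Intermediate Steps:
q(v, F) = -5
q(-3, 1)*K(12) - 155 = -5*(-2) - 155 = 10 - 155 = -145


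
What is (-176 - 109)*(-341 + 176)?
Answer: 47025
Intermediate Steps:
(-176 - 109)*(-341 + 176) = -285*(-165) = 47025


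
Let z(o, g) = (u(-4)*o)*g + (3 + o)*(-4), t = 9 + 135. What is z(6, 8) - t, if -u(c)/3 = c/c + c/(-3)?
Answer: -516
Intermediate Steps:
t = 144
u(c) = -3 + c (u(c) = -3*(c/c + c/(-3)) = -3*(1 + c*(-⅓)) = -3*(1 - c/3) = -3 + c)
z(o, g) = -12 - 4*o - 7*g*o (z(o, g) = ((-3 - 4)*o)*g + (3 + o)*(-4) = (-7*o)*g + (-12 - 4*o) = -7*g*o + (-12 - 4*o) = -12 - 4*o - 7*g*o)
z(6, 8) - t = (-12 - 4*6 - 7*8*6) - 1*144 = (-12 - 24 - 336) - 144 = -372 - 144 = -516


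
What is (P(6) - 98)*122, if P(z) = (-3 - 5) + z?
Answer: -12200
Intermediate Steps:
P(z) = -8 + z
(P(6) - 98)*122 = ((-8 + 6) - 98)*122 = (-2 - 98)*122 = -100*122 = -12200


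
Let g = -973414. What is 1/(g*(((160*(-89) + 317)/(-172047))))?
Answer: -57349/4517614374 ≈ -1.2695e-5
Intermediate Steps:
1/(g*(((160*(-89) + 317)/(-172047)))) = 1/((-973414)*(((160*(-89) + 317)/(-172047)))) = -(-172047/(-14240 + 317))/973414 = -1/(973414*((-13923*(-1/172047)))) = -1/(973414*4641/57349) = -1/973414*57349/4641 = -57349/4517614374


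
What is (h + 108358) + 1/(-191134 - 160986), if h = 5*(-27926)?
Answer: -11011496641/352120 ≈ -31272.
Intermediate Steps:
h = -139630
(h + 108358) + 1/(-191134 - 160986) = (-139630 + 108358) + 1/(-191134 - 160986) = -31272 + 1/(-352120) = -31272 - 1/352120 = -11011496641/352120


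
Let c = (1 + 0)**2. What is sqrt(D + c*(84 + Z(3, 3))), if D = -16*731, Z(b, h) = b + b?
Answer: I*sqrt(11606) ≈ 107.73*I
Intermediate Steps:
Z(b, h) = 2*b
c = 1 (c = 1**2 = 1)
D = -11696
sqrt(D + c*(84 + Z(3, 3))) = sqrt(-11696 + 1*(84 + 2*3)) = sqrt(-11696 + 1*(84 + 6)) = sqrt(-11696 + 1*90) = sqrt(-11696 + 90) = sqrt(-11606) = I*sqrt(11606)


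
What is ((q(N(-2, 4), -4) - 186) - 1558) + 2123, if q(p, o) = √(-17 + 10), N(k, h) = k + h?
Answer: 379 + I*√7 ≈ 379.0 + 2.6458*I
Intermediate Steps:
N(k, h) = h + k
q(p, o) = I*√7 (q(p, o) = √(-7) = I*√7)
((q(N(-2, 4), -4) - 186) - 1558) + 2123 = ((I*√7 - 186) - 1558) + 2123 = ((-186 + I*√7) - 1558) + 2123 = (-1744 + I*√7) + 2123 = 379 + I*√7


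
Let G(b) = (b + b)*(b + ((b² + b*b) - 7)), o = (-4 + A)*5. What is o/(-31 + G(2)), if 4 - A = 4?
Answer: 20/19 ≈ 1.0526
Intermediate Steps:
A = 0 (A = 4 - 1*4 = 4 - 4 = 0)
o = -20 (o = (-4 + 0)*5 = -4*5 = -20)
G(b) = 2*b*(-7 + b + 2*b²) (G(b) = (2*b)*(b + ((b² + b²) - 7)) = (2*b)*(b + (2*b² - 7)) = (2*b)*(b + (-7 + 2*b²)) = (2*b)*(-7 + b + 2*b²) = 2*b*(-7 + b + 2*b²))
o/(-31 + G(2)) = -20/(-31 + 2*2*(-7 + 2 + 2*2²)) = -20/(-31 + 2*2*(-7 + 2 + 2*4)) = -20/(-31 + 2*2*(-7 + 2 + 8)) = -20/(-31 + 2*2*3) = -20/(-31 + 12) = -20/(-19) = -20*(-1/19) = 20/19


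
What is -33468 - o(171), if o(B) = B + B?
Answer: -33810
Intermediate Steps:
o(B) = 2*B
-33468 - o(171) = -33468 - 2*171 = -33468 - 1*342 = -33468 - 342 = -33810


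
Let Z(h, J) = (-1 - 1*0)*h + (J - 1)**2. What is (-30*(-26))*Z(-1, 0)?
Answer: 1560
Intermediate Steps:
Z(h, J) = (-1 + J)**2 - h (Z(h, J) = (-1 + 0)*h + (-1 + J)**2 = -h + (-1 + J)**2 = (-1 + J)**2 - h)
(-30*(-26))*Z(-1, 0) = (-30*(-26))*((-1 + 0)**2 - 1*(-1)) = 780*((-1)**2 + 1) = 780*(1 + 1) = 780*2 = 1560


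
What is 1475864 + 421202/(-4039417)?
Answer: 5961629710086/4039417 ≈ 1.4759e+6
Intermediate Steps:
1475864 + 421202/(-4039417) = 1475864 + 421202*(-1/4039417) = 1475864 - 421202/4039417 = 5961629710086/4039417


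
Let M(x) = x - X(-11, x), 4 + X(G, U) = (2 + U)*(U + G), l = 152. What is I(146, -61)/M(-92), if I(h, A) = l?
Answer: -76/4679 ≈ -0.016243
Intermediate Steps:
X(G, U) = -4 + (2 + U)*(G + U) (X(G, U) = -4 + (2 + U)*(U + G) = -4 + (2 + U)*(G + U))
I(h, A) = 152
M(x) = 26 - x² + 10*x (M(x) = x - (-4 + x² + 2*(-11) + 2*x - 11*x) = x - (-4 + x² - 22 + 2*x - 11*x) = x - (-26 + x² - 9*x) = x + (26 - x² + 9*x) = 26 - x² + 10*x)
I(146, -61)/M(-92) = 152/(26 - 1*(-92)² + 10*(-92)) = 152/(26 - 1*8464 - 920) = 152/(26 - 8464 - 920) = 152/(-9358) = 152*(-1/9358) = -76/4679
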